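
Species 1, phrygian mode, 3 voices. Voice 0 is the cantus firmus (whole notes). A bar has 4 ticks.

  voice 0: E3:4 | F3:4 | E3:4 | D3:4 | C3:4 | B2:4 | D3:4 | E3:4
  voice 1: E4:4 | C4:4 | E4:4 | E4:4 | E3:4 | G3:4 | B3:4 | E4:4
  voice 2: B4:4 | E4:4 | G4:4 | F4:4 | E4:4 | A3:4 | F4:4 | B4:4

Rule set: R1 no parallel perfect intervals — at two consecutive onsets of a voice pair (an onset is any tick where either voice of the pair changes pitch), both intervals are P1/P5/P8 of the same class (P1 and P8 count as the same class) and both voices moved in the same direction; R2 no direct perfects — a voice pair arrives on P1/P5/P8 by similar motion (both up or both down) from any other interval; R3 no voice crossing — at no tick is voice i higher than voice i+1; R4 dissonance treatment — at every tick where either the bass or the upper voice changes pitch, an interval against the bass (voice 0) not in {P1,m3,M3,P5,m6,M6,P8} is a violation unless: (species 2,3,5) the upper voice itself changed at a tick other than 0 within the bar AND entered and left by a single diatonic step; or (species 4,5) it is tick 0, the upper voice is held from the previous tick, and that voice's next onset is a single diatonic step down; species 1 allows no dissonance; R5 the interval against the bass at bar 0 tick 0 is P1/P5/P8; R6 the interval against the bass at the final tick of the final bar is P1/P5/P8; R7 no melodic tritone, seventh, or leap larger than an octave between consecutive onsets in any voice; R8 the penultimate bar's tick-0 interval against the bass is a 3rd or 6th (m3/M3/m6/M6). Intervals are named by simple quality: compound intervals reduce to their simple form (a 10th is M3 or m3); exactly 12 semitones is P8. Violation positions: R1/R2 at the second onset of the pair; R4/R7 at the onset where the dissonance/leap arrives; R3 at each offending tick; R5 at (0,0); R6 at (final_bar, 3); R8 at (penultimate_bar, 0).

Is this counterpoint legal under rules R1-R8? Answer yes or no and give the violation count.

bar 0: v0=E3 v1=E4 v2=B4 (P5)
bar 1: v0=F3 v1=C4 v2=E4 (M7)
bar 2: v0=E3 v1=E4 v2=G4 (m3)
bar 3: v0=D3 v1=E4 v2=F4 (m3)
bar 4: v0=C3 v1=E3 v2=E4 (M3)
bar 5: v0=B2 v1=G3 v2=A3 (m7)
bar 6: v0=D3 v1=B3 v2=F4 (m3)
bar 7: v0=E3 v1=E4 v2=B4 (P5)
  R4 @ bar1.0: F3/E4 M7 untreated
  R4 @ bar3.0: D3/E4 M2 untreated
  R2 @ bar4.0: E4/F4 m2 -> E3/E4 P8 similar
  R4 @ bar5.0: B2/A3 m7 untreated
  R2 @ bar7.0: D3/B3 M6 -> E3/E4 P8 similar
  R2 @ bar7.0: D3/F4 m3 -> E3/B4 P5 similar
  R2 @ bar7.0: B3/F4 TT -> E4/B4 P5 similar
  R7 @ bar7.0: F4->B4 leap 6st

No (8 violations)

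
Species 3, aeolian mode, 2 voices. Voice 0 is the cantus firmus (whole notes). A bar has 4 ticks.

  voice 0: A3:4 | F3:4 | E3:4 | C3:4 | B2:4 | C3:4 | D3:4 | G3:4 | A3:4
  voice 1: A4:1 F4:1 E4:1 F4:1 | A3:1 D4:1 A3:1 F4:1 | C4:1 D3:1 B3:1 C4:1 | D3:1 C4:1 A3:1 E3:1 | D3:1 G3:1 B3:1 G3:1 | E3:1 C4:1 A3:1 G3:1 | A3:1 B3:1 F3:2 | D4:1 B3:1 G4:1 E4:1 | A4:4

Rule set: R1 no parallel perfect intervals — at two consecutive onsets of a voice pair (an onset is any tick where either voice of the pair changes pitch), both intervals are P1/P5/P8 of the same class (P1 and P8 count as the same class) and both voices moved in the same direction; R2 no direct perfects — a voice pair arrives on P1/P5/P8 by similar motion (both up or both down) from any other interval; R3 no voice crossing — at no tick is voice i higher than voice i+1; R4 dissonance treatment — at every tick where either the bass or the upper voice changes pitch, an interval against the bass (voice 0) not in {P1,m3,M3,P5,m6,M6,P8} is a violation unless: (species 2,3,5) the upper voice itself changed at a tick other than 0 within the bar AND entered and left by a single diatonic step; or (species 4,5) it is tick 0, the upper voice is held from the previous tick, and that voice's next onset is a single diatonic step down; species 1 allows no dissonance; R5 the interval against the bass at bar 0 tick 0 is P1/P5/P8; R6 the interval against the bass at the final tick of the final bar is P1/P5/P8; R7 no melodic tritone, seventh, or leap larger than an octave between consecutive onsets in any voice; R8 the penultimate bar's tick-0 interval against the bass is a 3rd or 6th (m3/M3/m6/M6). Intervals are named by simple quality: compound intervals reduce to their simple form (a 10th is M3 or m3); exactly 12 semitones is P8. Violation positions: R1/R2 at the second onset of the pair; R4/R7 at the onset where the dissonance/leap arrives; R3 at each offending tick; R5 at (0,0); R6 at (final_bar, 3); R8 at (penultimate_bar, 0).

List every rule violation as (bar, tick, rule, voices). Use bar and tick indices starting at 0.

bar 0: v0=A3 v1=A4 downbeat P8
bar 1: v0=F3 v1=A3 downbeat M3
bar 2: v0=E3 v1=C4 downbeat m6
bar 3: v0=C3 v1=D3 downbeat M2
bar 4: v0=B2 v1=D3 downbeat m3
bar 5: v0=C3 v1=E3 downbeat M3
bar 6: v0=D3 v1=A3 downbeat P5
bar 7: v0=G3 v1=D4 downbeat P5
bar 8: v0=A3 v1=A4 downbeat P8
  -> R3 @ bar 2 tick 1 v(0, 1): E3 above D3
  -> R4 @ bar 2 tick 1 v(0, 1): E3/D3 M2 untreated
  -> R7 @ bar 2 tick 1 v(1,): C4->D3 leap 10st
  -> R4 @ bar 3 tick 0 v(0, 1): C3/D3 M2 untreated
  -> R7 @ bar 3 tick 0 v(1,): C4->D3 leap 10st
  -> R7 @ bar 3 tick 1 v(1,): D3->C4 leap 10st
  -> R1 @ bar 6 tick 0 v(0, 1): C3/G3 P5 -> D3/A3 P5 similar
  -> R7 @ bar 6 tick 2 v(1,): B3->F3 leap 6st
  -> R2 @ bar 7 tick 0 v(0, 1): D3/F3 m3 -> G3/D4 P5 similar
  -> R8 @ bar 7 tick 0 v(0, 1): penult P5 not 3rd/6th
  -> R2 @ bar 8 tick 0 v(0, 1): G3/E4 M6 -> A3/A4 P8 similar

(2, 1, R3, (0, 1))
(2, 1, R4, (0, 1))
(2, 1, R7, (1,))
(3, 0, R4, (0, 1))
(3, 0, R7, (1,))
(3, 1, R7, (1,))
(6, 0, R1, (0, 1))
(6, 2, R7, (1,))
(7, 0, R2, (0, 1))
(7, 0, R8, (0, 1))
(8, 0, R2, (0, 1))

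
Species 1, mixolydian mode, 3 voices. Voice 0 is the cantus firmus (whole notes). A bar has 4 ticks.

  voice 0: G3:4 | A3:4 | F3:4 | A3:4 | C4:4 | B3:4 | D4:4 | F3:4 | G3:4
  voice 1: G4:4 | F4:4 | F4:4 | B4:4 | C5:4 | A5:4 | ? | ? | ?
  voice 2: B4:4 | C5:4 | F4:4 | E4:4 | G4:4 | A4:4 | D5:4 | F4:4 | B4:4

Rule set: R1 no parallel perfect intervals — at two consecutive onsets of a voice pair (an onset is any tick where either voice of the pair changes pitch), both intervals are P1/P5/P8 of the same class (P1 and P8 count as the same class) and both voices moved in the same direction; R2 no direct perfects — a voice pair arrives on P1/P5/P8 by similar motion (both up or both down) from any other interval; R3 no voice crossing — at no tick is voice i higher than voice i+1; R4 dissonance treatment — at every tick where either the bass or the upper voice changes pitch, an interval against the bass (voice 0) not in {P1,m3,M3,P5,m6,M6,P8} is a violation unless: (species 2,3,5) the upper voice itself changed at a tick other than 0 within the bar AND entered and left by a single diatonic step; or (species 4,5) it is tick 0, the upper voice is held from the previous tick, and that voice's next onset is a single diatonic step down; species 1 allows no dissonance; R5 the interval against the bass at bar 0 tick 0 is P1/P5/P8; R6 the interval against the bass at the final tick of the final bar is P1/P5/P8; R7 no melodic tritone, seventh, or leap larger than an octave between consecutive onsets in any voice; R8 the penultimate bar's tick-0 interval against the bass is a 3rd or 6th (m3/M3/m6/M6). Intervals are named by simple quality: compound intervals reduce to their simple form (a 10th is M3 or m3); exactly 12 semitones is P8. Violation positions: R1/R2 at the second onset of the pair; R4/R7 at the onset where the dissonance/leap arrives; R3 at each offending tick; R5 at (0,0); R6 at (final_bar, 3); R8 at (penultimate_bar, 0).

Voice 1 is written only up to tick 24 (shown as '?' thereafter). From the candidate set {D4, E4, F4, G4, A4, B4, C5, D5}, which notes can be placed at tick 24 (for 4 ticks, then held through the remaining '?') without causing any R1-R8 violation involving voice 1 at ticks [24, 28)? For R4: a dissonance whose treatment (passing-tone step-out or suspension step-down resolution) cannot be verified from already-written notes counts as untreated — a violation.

D4: violates R7
E4: violates R4,R7
F4: violates R7
G4: violates R4,R7
A4: legal
B4: violates R7
C5: violates R4
D5: legal

{A4, D5}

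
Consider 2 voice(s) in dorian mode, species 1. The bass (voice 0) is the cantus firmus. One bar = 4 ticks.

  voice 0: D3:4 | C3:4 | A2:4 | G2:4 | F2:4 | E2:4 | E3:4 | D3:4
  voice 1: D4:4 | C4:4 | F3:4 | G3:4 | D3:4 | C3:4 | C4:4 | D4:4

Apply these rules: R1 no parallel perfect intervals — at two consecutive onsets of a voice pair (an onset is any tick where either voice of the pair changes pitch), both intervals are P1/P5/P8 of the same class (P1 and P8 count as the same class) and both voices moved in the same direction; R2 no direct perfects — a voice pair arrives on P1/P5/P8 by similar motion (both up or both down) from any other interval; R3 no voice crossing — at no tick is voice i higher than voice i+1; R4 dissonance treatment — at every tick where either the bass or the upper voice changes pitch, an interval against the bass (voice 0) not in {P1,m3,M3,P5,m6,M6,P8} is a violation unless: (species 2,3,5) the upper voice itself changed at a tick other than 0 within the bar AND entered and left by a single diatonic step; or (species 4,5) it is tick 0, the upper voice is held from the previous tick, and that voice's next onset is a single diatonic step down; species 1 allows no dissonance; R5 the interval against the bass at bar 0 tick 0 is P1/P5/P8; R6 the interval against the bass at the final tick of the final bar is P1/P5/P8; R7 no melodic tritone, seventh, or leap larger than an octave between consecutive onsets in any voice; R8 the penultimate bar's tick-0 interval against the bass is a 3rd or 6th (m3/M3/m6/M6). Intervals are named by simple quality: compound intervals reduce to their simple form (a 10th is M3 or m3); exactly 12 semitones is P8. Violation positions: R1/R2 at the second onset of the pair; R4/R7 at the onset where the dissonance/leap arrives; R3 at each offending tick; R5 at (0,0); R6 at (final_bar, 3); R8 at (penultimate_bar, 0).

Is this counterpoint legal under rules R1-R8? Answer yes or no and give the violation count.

bar 0: v0=D3 v1=D4 (P8)
bar 1: v0=C3 v1=C4 (P8)
bar 2: v0=A2 v1=F3 (m6)
bar 3: v0=G2 v1=G3 (P8)
bar 4: v0=F2 v1=D3 (M6)
bar 5: v0=E2 v1=C3 (m6)
bar 6: v0=E3 v1=C4 (m6)
bar 7: v0=D3 v1=D4 (P8)
  R1 @ bar1.0: D3/D4 P8 -> C3/C4 P8 similar

No (1 violations)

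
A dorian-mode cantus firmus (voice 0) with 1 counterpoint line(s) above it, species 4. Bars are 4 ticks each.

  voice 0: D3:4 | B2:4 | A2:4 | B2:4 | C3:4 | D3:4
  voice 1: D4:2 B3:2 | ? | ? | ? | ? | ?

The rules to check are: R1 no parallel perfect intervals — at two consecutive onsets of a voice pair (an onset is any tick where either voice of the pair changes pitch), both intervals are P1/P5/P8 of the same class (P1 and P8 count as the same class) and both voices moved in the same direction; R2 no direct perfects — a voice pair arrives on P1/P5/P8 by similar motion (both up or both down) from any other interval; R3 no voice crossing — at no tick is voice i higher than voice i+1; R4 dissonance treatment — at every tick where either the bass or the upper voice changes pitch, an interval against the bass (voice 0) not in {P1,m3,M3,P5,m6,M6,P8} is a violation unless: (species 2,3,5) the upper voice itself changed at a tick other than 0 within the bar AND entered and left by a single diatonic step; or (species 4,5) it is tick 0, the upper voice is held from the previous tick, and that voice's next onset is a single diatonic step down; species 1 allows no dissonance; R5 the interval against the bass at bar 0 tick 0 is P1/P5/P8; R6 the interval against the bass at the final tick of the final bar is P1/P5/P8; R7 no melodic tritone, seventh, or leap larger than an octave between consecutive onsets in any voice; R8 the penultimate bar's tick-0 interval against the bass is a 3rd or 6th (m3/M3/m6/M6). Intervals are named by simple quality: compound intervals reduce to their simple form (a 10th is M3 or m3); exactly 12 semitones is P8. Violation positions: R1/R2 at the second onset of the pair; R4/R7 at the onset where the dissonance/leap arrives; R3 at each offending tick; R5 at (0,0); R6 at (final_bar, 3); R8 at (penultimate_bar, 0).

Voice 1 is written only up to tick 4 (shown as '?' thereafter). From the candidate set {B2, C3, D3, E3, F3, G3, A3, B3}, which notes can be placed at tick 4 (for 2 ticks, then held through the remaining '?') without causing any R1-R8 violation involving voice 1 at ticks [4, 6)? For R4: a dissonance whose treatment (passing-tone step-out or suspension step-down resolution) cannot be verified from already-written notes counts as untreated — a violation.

{B3, D3, G3}

B2: violates R2
C3: violates R4,R7
D3: legal
E3: violates R4
F3: violates R4,R7
G3: legal
A3: violates R4
B3: legal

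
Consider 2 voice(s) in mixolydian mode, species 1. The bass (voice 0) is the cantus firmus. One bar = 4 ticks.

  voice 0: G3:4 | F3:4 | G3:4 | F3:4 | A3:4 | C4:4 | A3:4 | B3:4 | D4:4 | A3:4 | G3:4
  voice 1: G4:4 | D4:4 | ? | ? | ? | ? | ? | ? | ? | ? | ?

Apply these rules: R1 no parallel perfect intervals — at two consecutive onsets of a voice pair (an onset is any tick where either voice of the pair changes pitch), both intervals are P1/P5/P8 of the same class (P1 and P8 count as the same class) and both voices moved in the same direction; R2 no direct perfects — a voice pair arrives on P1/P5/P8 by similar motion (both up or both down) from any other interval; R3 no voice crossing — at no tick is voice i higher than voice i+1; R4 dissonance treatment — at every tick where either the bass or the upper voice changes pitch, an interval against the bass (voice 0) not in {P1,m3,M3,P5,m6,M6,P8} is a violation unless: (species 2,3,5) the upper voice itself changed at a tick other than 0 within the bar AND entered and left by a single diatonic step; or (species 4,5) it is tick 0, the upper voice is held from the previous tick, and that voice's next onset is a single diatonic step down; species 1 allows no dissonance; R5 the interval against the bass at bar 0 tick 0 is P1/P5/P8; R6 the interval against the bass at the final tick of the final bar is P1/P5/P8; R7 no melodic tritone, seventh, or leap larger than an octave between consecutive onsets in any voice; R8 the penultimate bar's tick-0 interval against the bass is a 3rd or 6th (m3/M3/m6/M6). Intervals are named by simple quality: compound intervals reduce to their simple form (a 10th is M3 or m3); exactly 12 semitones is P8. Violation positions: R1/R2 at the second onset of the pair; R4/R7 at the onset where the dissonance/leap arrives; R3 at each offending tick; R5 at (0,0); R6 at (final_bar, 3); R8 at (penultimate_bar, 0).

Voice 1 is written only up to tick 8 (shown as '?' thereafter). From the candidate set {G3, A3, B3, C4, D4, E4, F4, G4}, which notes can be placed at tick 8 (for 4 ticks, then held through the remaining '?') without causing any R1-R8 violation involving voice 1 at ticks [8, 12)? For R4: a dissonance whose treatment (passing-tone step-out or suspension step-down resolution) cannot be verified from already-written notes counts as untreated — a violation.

{B3, D4, E4, G3}

G3: legal
A3: violates R4
B3: legal
C4: violates R4
D4: legal
E4: legal
F4: violates R4
G4: violates R2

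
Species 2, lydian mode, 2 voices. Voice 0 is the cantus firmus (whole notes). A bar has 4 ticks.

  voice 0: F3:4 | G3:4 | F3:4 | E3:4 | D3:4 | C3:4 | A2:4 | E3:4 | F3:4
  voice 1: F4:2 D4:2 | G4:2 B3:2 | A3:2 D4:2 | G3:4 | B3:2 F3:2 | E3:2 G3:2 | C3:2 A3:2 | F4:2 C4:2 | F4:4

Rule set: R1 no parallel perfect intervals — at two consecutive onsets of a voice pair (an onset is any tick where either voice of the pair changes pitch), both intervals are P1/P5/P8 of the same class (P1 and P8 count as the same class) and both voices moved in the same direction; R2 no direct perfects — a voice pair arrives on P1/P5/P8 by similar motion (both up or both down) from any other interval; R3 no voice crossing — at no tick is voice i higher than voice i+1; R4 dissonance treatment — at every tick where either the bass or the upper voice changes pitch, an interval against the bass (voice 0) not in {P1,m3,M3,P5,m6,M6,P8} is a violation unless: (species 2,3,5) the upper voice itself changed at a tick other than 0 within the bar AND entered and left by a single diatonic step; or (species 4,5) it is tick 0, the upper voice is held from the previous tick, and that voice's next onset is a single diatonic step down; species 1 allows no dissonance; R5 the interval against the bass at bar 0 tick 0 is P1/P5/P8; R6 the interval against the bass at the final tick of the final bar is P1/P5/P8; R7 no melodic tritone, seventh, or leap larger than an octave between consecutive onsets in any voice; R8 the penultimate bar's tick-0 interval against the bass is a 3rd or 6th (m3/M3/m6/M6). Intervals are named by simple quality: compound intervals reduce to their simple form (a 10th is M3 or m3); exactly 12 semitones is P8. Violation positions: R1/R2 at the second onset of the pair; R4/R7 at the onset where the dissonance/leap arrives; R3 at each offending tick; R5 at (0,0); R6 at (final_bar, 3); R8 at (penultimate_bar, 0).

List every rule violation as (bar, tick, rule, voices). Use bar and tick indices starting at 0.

bar 0: v0=F3 v1=F4 downbeat P8
bar 1: v0=G3 v1=G4 downbeat P8
bar 2: v0=F3 v1=A3 downbeat M3
bar 3: v0=E3 v1=G3 downbeat m3
bar 4: v0=D3 v1=B3 downbeat M6
bar 5: v0=C3 v1=E3 downbeat M3
bar 6: v0=A2 v1=C3 downbeat m3
bar 7: v0=E3 v1=F4 downbeat m2
bar 8: v0=F3 v1=F4 downbeat P8
  -> R2 @ bar 1 tick 0 v(0, 1): F3/D4 M6 -> G3/G4 P8 similar
  -> R7 @ bar 4 tick 2 v(1,): B3->F3 leap 6st
  -> R4 @ bar 7 tick 0 v(0, 1): E3/F4 m2 untreated
  -> R8 @ bar 7 tick 0 v(0, 1): penult m2 not 3rd/6th
  -> R2 @ bar 8 tick 0 v(0, 1): E3/C4 m6 -> F3/F4 P8 similar

(1, 0, R2, (0, 1))
(4, 2, R7, (1,))
(7, 0, R4, (0, 1))
(7, 0, R8, (0, 1))
(8, 0, R2, (0, 1))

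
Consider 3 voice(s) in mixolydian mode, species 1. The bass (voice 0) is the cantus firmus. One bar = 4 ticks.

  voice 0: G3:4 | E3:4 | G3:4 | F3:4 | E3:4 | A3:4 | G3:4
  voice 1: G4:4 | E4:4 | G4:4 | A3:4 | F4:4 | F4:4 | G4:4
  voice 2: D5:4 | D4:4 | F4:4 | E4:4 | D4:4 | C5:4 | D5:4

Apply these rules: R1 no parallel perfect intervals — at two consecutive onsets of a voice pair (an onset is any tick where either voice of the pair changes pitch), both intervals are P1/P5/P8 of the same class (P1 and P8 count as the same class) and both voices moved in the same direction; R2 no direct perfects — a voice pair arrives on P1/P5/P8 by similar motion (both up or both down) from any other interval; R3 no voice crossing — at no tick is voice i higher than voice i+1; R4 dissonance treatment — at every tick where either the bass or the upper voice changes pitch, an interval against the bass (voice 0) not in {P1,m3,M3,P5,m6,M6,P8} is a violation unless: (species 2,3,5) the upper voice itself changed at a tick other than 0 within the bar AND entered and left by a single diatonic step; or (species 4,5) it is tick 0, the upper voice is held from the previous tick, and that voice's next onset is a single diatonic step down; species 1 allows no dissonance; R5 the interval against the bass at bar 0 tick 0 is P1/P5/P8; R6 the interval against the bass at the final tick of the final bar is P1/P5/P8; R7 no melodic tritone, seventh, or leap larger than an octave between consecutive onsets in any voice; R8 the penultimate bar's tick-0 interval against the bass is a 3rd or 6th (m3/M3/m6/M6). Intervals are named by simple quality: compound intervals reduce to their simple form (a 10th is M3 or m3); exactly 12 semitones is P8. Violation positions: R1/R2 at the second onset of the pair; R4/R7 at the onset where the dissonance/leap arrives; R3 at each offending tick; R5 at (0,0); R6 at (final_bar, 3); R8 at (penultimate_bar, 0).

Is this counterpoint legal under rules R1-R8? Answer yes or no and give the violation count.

bar 0: v0=G3 v1=G4 v2=D5 (P5)
bar 1: v0=E3 v1=E4 v2=D4 (m7)
bar 2: v0=G3 v1=G4 v2=F4 (m7)
bar 3: v0=F3 v1=A3 v2=E4 (M7)
bar 4: v0=E3 v1=F4 v2=D4 (m7)
bar 5: v0=A3 v1=F4 v2=C5 (m3)
bar 6: v0=G3 v1=G4 v2=D5 (P5)
  R1 @ bar1.0: G3/G4 P8 -> E3/E4 P8 similar
  R3 @ bar1.0: E4 above D4
  R4 @ bar1.0: E3/D4 m7 untreated
  R3 @ bar1.1: E4 above D4
  R3 @ bar1.2: E4 above D4
  R3 @ bar1.3: E4 above D4
  R1 @ bar2.0: E3/E4 P8 -> G3/G4 P8 similar
  R3 @ bar2.0: G4 above F4
  R4 @ bar2.0: G3/F4 m7 untreated
  R3 @ bar2.1: G4 above F4
  R3 @ bar2.2: G4 above F4
  R3 @ bar2.3: G4 above F4
  R2 @ bar3.0: G4/F4 M2 -> A3/E4 P5 similar
  R4 @ bar3.0: F3/E4 M7 untreated
  R7 @ bar3.0: G4->A3 leap 10st
  R3 @ bar4.0: F4 above D4
  R4 @ bar4.0: E3/F4 m2 untreated
  R4 @ bar4.0: E3/D4 m7 untreated
  R3 @ bar4.1: F4 above D4
  R3 @ bar4.2: F4 above D4
  R3 @ bar4.3: F4 above D4
  R7 @ bar5.0: D4->C5 leap 10st
  R1 @ bar6.0: F4/C5 P5 -> G4/D5 P5 similar

No (23 violations)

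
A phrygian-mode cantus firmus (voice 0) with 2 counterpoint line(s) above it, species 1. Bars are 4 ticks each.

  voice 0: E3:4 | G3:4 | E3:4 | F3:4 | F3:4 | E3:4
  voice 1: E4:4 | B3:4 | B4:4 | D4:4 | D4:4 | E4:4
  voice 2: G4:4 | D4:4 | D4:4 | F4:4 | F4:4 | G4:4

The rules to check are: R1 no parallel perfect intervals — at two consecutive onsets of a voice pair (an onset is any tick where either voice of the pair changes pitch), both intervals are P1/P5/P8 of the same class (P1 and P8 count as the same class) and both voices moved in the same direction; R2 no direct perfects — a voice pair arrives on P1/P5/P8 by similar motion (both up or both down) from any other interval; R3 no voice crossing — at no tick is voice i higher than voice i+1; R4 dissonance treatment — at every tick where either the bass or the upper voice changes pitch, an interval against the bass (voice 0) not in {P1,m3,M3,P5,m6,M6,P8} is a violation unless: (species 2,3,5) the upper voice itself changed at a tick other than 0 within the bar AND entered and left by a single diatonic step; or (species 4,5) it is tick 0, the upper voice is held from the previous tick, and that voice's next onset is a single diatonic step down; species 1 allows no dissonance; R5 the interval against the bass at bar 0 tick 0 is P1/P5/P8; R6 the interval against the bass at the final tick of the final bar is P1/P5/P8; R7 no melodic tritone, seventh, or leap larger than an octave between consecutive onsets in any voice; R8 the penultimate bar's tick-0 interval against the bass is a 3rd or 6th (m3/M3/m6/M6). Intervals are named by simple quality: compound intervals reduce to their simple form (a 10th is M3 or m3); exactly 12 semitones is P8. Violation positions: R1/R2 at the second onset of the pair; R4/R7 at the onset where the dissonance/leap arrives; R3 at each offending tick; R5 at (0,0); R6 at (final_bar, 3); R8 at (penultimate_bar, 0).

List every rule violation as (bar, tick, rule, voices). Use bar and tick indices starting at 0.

bar 0: v0=E3 v1=E4 v2=G4 downbeat m3
bar 1: v0=G3 v1=B3 v2=D4 downbeat P5
bar 2: v0=E3 v1=B4 v2=D4 downbeat m7
bar 3: v0=F3 v1=D4 v2=F4 downbeat P8
bar 4: v0=F3 v1=D4 v2=F4 downbeat P8
bar 5: v0=E3 v1=E4 v2=G4 downbeat m3
  -> R5 @ bar 0 tick 0 v(0, 2): opens on m3
  -> R3 @ bar 2 tick 0 v(1, 2): B4 above D4
  -> R4 @ bar 2 tick 0 v(0, 2): E3/D4 m7 untreated
  -> R3 @ bar 2 tick 1 v(1, 2): B4 above D4
  -> R3 @ bar 2 tick 2 v(1, 2): B4 above D4
  -> R3 @ bar 2 tick 3 v(1, 2): B4 above D4
  -> R2 @ bar 3 tick 0 v(0, 2): E3/D4 m7 -> F3/F4 P8 similar
  -> R8 @ bar 4 tick 0 v(0, 2): penult P8 not 3rd/6th
  -> R6 @ bar 5 tick 3 v(0, 2): closes on m3

(0, 0, R5, (0, 2))
(2, 0, R3, (1, 2))
(2, 0, R4, (0, 2))
(2, 1, R3, (1, 2))
(2, 2, R3, (1, 2))
(2, 3, R3, (1, 2))
(3, 0, R2, (0, 2))
(4, 0, R8, (0, 2))
(5, 3, R6, (0, 2))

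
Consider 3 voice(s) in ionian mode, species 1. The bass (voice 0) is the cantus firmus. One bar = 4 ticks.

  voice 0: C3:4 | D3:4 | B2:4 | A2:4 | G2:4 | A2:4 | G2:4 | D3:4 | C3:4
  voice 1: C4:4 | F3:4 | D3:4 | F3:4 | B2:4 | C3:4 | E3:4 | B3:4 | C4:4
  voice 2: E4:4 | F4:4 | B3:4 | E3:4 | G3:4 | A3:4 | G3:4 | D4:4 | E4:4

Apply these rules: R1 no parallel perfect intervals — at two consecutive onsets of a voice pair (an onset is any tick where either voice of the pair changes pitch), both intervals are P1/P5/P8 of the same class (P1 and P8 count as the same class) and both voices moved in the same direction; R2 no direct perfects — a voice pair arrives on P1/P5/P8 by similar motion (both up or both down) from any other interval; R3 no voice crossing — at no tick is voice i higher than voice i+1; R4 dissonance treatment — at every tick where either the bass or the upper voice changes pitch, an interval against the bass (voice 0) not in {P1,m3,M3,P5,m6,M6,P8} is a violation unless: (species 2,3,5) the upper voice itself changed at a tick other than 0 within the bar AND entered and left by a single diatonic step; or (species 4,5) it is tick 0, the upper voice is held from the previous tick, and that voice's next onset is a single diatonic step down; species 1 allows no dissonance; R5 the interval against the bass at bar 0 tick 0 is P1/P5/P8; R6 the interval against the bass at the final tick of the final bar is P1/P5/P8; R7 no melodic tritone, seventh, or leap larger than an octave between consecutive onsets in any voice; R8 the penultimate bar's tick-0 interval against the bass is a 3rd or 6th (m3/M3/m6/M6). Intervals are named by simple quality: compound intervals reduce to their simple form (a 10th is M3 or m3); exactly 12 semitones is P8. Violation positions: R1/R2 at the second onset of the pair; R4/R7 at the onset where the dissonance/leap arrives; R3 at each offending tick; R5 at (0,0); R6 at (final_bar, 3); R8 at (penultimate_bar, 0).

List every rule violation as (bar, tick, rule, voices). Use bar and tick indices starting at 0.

(0, 0, R5, (0, 2))
(2, 0, R2, (0, 2))
(2, 0, R7, (2,))
(3, 0, R2, (0, 2))
(3, 0, R3, (1, 2))
(3, 1, R3, (1, 2))
(3, 2, R3, (1, 2))
(3, 3, R3, (1, 2))
(4, 0, R7, (1,))
(5, 0, R1, (0, 2))
(6, 0, R1, (0, 2))
(7, 0, R1, (0, 2))
(7, 0, R8, (0, 2))
(8, 3, R6, (0, 2))

bar 0: v0=C3 v1=C4 v2=E4 downbeat M3
bar 1: v0=D3 v1=F3 v2=F4 downbeat m3
bar 2: v0=B2 v1=D3 v2=B3 downbeat P8
bar 3: v0=A2 v1=F3 v2=E3 downbeat P5
bar 4: v0=G2 v1=B2 v2=G3 downbeat P8
bar 5: v0=A2 v1=C3 v2=A3 downbeat P8
bar 6: v0=G2 v1=E3 v2=G3 downbeat P8
bar 7: v0=D3 v1=B3 v2=D4 downbeat P8
bar 8: v0=C3 v1=C4 v2=E4 downbeat M3
  -> R5 @ bar 0 tick 0 v(0, 2): opens on M3
  -> R2 @ bar 2 tick 0 v(0, 2): D3/F4 m3 -> B2/B3 P8 similar
  -> R7 @ bar 2 tick 0 v(2,): F4->B3 leap 6st
  -> R2 @ bar 3 tick 0 v(0, 2): B2/B3 P8 -> A2/E3 P5 similar
  -> R3 @ bar 3 tick 0 v(1, 2): F3 above E3
  -> R3 @ bar 3 tick 1 v(1, 2): F3 above E3
  -> R3 @ bar 3 tick 2 v(1, 2): F3 above E3
  -> R3 @ bar 3 tick 3 v(1, 2): F3 above E3
  -> R7 @ bar 4 tick 0 v(1,): F3->B2 leap 6st
  -> R1 @ bar 5 tick 0 v(0, 2): G2/G3 P8 -> A2/A3 P8 similar
  -> R1 @ bar 6 tick 0 v(0, 2): A2/A3 P8 -> G2/G3 P8 similar
  -> R1 @ bar 7 tick 0 v(0, 2): G2/G3 P8 -> D3/D4 P8 similar
  -> R8 @ bar 7 tick 0 v(0, 2): penult P8 not 3rd/6th
  -> R6 @ bar 8 tick 3 v(0, 2): closes on M3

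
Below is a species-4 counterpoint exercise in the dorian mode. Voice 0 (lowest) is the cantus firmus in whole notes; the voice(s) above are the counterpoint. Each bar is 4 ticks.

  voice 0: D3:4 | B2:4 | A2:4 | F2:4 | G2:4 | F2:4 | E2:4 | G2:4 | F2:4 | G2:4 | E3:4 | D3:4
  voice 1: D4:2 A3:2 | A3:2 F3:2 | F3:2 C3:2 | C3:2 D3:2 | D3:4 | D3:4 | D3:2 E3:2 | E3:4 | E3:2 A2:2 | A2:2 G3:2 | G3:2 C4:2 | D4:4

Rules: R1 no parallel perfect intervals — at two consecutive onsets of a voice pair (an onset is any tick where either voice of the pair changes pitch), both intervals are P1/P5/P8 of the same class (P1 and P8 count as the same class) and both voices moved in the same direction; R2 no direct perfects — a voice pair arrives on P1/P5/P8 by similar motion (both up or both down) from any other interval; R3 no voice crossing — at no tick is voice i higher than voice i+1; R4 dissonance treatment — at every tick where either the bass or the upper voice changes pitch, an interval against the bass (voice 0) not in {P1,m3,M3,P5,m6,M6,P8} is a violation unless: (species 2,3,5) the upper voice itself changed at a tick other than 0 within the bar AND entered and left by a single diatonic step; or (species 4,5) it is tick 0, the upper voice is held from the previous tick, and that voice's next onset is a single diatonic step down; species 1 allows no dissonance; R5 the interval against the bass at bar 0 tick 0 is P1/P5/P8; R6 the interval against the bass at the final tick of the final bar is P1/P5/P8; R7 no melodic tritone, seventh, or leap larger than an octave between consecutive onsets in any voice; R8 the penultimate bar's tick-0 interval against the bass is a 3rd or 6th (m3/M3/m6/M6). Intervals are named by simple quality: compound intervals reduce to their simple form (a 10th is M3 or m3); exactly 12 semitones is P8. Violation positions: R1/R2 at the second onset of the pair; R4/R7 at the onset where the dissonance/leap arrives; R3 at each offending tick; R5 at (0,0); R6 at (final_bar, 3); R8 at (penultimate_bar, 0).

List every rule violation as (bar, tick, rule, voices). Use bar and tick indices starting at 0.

(1, 0, R4, (0, 1))
(1, 2, R4, (0, 1))
(6, 0, R4, (0, 1))
(8, 0, R4, (0, 1))
(9, 0, R4, (0, 1))
(9, 2, R7, (1,))

bar 0: v0=D3 v1=D4 downbeat P8
bar 1: v0=B2 v1=A3 downbeat m7
bar 2: v0=A2 v1=F3 downbeat m6
bar 3: v0=F2 v1=C3 downbeat P5
bar 4: v0=G2 v1=D3 downbeat P5
bar 5: v0=F2 v1=D3 downbeat M6
bar 6: v0=E2 v1=D3 downbeat m7
bar 7: v0=G2 v1=E3 downbeat M6
bar 8: v0=F2 v1=E3 downbeat M7
bar 9: v0=G2 v1=A2 downbeat M2
bar 10: v0=E3 v1=G3 downbeat m3
bar 11: v0=D3 v1=D4 downbeat P8
  -> R4 @ bar 1 tick 0 v(0, 1): B2/A3 m7 untreated
  -> R4 @ bar 1 tick 2 v(0, 1): B2/F3 TT untreated
  -> R4 @ bar 6 tick 0 v(0, 1): E2/D3 m7 untreated
  -> R4 @ bar 8 tick 0 v(0, 1): F2/E3 M7 untreated
  -> R4 @ bar 9 tick 0 v(0, 1): G2/A2 M2 untreated
  -> R7 @ bar 9 tick 2 v(1,): A2->G3 leap 10st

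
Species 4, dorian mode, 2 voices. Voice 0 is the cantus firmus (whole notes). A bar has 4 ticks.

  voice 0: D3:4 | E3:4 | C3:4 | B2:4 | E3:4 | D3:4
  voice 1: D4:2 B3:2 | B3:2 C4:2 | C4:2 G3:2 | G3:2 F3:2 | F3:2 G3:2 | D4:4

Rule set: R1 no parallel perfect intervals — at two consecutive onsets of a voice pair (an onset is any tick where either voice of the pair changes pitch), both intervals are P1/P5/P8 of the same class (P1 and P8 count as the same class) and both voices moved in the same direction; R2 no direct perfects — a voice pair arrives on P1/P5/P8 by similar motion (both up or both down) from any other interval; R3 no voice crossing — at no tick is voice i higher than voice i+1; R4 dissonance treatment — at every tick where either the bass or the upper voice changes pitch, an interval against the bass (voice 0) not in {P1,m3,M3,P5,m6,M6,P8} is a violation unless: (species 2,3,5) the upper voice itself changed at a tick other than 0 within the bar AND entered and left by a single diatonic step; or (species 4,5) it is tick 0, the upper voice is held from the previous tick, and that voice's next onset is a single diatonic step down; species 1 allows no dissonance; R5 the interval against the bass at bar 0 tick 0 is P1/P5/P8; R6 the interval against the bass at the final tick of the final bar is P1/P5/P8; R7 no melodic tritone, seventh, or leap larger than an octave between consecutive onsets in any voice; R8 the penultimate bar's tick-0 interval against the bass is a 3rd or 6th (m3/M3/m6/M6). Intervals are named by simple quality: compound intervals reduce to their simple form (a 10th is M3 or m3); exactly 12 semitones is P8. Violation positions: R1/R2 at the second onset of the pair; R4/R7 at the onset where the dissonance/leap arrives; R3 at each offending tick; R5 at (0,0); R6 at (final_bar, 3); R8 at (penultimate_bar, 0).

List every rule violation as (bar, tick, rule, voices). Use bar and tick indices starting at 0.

bar 0: v0=D3 v1=D4 downbeat P8
bar 1: v0=E3 v1=B3 downbeat P5
bar 2: v0=C3 v1=C4 downbeat P8
bar 3: v0=B2 v1=G3 downbeat m6
bar 4: v0=E3 v1=F3 downbeat m2
bar 5: v0=D3 v1=D4 downbeat P8
  -> R4 @ bar 3 tick 2 v(0, 1): B2/F3 TT untreated
  -> R4 @ bar 4 tick 0 v(0, 1): E3/F3 m2 untreated
  -> R8 @ bar 4 tick 0 v(0, 1): penult m2 not 3rd/6th

(3, 2, R4, (0, 1))
(4, 0, R4, (0, 1))
(4, 0, R8, (0, 1))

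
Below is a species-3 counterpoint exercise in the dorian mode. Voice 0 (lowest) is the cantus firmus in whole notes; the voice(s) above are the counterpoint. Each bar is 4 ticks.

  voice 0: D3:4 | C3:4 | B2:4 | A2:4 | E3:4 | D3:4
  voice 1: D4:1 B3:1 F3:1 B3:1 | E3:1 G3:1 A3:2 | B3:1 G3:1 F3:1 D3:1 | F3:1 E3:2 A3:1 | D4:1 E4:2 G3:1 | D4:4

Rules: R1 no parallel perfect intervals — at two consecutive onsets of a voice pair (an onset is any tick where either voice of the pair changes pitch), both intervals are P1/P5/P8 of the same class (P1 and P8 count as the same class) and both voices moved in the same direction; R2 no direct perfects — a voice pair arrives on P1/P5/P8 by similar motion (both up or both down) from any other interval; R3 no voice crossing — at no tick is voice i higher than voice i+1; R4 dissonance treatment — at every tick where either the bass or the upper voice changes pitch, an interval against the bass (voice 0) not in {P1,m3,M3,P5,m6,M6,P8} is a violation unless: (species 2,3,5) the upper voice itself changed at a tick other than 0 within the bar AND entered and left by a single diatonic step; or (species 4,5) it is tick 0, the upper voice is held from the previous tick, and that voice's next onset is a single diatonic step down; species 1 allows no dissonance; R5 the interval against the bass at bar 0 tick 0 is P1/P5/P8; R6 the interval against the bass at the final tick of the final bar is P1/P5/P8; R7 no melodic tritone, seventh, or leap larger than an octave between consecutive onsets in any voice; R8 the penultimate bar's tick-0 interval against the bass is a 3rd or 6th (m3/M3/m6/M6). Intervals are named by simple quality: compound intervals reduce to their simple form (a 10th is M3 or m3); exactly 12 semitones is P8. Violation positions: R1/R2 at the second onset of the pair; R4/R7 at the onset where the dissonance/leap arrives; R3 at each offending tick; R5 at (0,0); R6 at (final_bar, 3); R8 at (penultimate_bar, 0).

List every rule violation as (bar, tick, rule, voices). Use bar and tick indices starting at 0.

(0, 2, R7, (1,))
(0, 3, R7, (1,))
(2, 2, R4, (0, 1))
(4, 0, R4, (0, 1))
(4, 0, R8, (0, 1))

bar 0: v0=D3 v1=D4 downbeat P8
bar 1: v0=C3 v1=E3 downbeat M3
bar 2: v0=B2 v1=B3 downbeat P8
bar 3: v0=A2 v1=F3 downbeat m6
bar 4: v0=E3 v1=D4 downbeat m7
bar 5: v0=D3 v1=D4 downbeat P8
  -> R7 @ bar 0 tick 2 v(1,): B3->F3 leap 6st
  -> R7 @ bar 0 tick 3 v(1,): F3->B3 leap 6st
  -> R4 @ bar 2 tick 2 v(0, 1): B2/F3 TT untreated
  -> R4 @ bar 4 tick 0 v(0, 1): E3/D4 m7 untreated
  -> R8 @ bar 4 tick 0 v(0, 1): penult m7 not 3rd/6th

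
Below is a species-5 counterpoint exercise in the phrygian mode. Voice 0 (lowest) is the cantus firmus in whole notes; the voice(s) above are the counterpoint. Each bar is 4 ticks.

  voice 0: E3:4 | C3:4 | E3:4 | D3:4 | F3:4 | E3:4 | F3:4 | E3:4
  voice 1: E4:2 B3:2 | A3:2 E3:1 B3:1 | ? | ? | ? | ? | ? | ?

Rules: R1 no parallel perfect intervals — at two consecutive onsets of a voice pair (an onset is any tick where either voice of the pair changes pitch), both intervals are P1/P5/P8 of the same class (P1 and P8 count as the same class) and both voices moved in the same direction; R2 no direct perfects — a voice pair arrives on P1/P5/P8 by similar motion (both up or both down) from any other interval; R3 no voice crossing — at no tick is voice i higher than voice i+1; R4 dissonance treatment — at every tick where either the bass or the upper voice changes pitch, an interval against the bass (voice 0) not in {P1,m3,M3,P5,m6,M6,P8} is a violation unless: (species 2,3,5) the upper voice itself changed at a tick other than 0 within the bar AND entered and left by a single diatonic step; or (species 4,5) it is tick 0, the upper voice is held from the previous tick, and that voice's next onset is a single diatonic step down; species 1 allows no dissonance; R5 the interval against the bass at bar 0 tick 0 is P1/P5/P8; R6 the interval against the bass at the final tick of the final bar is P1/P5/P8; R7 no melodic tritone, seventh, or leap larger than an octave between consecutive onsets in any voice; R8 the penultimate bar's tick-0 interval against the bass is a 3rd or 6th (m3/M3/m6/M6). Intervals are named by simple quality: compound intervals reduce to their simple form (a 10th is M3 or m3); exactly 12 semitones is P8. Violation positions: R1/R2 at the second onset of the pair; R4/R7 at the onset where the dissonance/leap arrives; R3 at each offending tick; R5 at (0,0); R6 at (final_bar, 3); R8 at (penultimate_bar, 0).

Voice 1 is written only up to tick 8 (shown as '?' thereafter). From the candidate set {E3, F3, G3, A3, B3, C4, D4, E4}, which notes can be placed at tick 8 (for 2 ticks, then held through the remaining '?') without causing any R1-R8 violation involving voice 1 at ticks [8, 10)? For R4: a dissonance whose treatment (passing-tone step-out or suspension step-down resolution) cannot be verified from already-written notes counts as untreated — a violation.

E3: legal
F3: violates R4,R7
G3: legal
A3: violates R4
B3: legal
C4: legal
D4: violates R4
E4: violates R2

{B3, C4, E3, G3}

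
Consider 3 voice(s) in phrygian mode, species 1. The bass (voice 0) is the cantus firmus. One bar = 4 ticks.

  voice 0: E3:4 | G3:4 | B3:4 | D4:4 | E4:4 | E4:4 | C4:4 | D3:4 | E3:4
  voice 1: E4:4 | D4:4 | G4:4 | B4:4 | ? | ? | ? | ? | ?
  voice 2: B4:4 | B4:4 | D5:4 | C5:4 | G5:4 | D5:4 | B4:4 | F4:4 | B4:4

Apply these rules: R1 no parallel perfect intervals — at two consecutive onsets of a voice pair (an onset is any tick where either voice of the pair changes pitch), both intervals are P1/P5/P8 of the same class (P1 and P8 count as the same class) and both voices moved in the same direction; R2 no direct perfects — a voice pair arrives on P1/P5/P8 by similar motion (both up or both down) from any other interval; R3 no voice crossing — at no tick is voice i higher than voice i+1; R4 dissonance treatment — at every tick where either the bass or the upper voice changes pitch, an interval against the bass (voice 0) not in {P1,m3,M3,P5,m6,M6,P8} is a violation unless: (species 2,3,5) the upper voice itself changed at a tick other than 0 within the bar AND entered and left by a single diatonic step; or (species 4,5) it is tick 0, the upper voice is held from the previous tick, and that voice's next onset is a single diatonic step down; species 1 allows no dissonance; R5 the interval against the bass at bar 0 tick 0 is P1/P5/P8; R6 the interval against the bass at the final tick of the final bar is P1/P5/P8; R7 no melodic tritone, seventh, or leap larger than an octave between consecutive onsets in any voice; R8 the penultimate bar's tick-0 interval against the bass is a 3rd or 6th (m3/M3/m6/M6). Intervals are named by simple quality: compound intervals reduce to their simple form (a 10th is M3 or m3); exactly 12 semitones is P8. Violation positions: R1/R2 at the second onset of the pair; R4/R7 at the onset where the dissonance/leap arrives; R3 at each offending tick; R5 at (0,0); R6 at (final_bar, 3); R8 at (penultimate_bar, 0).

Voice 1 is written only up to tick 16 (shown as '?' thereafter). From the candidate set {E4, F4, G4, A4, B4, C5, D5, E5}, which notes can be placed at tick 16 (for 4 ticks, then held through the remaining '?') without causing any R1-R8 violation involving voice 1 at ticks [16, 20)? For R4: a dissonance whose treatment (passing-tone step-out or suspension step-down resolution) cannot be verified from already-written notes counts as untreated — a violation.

{B4, E4, G4}

E4: legal
F4: violates R4,R7
G4: legal
A4: violates R4
B4: legal
C5: violates R2
D5: violates R4
E5: violates R2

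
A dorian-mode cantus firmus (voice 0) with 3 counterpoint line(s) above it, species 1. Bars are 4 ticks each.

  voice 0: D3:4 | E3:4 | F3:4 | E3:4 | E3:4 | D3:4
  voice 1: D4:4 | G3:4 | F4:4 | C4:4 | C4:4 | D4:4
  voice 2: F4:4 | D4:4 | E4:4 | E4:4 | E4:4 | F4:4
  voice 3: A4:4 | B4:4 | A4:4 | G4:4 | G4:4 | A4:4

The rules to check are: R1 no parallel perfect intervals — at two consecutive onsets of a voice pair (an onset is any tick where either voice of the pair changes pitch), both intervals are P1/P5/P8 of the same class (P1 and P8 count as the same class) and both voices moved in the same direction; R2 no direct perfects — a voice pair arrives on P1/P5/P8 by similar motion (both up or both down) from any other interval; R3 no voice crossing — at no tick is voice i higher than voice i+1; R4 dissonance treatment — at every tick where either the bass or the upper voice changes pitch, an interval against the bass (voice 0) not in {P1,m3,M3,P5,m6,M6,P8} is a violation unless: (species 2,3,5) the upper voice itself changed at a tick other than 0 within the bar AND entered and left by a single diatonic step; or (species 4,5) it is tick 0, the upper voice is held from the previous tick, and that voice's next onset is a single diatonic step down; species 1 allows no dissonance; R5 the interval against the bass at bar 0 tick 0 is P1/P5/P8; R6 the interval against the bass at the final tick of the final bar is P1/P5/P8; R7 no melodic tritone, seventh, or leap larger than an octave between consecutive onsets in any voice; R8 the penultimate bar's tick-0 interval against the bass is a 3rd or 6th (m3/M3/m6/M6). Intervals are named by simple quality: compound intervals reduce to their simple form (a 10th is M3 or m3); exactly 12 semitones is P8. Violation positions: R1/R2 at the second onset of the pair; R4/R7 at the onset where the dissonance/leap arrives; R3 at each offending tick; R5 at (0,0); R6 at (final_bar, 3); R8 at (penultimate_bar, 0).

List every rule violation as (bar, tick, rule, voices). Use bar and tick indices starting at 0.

bar 0: v0=D3 v1=D4 v2=F4 v3=A4 downbeat P5
bar 1: v0=E3 v1=G3 v2=D4 v3=B4 downbeat P5
bar 2: v0=F3 v1=F4 v2=E4 v3=A4 downbeat M3
bar 3: v0=E3 v1=C4 v2=E4 v3=G4 downbeat m3
bar 4: v0=E3 v1=C4 v2=E4 v3=G4 downbeat m3
bar 5: v0=D3 v1=D4 v2=F4 v3=A4 downbeat P5
  -> R5 @ bar 0 tick 0 v(0, 2): opens on m3
  -> R1 @ bar 1 tick 0 v(0, 3): D3/A4 P5 -> E3/B4 P5 similar
  -> R2 @ bar 1 tick 0 v(1, 2): D4/F4 m3 -> G3/D4 P5 similar
  -> R4 @ bar 1 tick 0 v(0, 2): E3/D4 m7 untreated
  -> R2 @ bar 2 tick 0 v(0, 1): E3/G3 m3 -> F3/F4 P8 similar
  -> R3 @ bar 2 tick 0 v(1, 2): F4 above E4
  -> R4 @ bar 2 tick 0 v(0, 2): F3/E4 M7 untreated
  -> R7 @ bar 2 tick 0 v(1,): G3->F4 leap 10st
  -> R3 @ bar 2 tick 1 v(1, 2): F4 above E4
  -> R3 @ bar 2 tick 2 v(1, 2): F4 above E4
  -> R3 @ bar 2 tick 3 v(1, 2): F4 above E4
  -> R2 @ bar 3 tick 0 v(1, 3): F4/A4 M3 -> C4/G4 P5 similar
  -> R8 @ bar 4 tick 0 v(0, 2): penult P8 not 3rd/6th
  -> R1 @ bar 5 tick 0 v(1, 3): C4/G4 P5 -> D4/A4 P5 similar
  -> R6 @ bar 5 tick 3 v(0, 2): closes on m3

(0, 0, R5, (0, 2))
(1, 0, R1, (0, 3))
(1, 0, R2, (1, 2))
(1, 0, R4, (0, 2))
(2, 0, R2, (0, 1))
(2, 0, R3, (1, 2))
(2, 0, R4, (0, 2))
(2, 0, R7, (1,))
(2, 1, R3, (1, 2))
(2, 2, R3, (1, 2))
(2, 3, R3, (1, 2))
(3, 0, R2, (1, 3))
(4, 0, R8, (0, 2))
(5, 0, R1, (1, 3))
(5, 3, R6, (0, 2))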